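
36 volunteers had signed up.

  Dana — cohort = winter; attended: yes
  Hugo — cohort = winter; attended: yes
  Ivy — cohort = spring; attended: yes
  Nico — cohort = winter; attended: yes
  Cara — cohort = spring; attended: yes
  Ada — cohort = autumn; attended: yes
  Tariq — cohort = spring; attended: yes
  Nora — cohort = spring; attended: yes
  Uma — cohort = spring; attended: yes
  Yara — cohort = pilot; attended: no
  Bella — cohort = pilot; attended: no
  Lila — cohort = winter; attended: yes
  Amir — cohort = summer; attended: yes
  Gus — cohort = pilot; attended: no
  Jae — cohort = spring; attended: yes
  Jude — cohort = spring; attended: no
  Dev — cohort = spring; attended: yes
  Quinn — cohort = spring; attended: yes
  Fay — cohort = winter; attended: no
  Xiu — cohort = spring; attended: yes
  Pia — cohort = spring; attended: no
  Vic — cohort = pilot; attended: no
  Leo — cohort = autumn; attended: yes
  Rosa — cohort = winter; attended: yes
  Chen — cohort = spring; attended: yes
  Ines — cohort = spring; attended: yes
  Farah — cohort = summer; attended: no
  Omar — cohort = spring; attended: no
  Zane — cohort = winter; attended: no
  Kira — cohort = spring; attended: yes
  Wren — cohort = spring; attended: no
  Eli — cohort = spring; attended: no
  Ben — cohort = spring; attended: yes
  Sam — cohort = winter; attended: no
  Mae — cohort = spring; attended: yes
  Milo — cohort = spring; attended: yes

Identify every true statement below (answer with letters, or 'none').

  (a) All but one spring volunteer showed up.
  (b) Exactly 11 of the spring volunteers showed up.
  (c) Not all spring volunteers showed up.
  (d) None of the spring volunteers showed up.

|A| = 20, |A ∩ B| = 15, |A ∖ B| = 5.
(a) |A ∖ B| = 1: fails.
(b) |A ∩ B| = 11: fails.
(c) A ⊄ B (|A ∖ B| ≥ 1): holds.
(d) A ∩ B = ∅ (|A ∩ B| = 0): fails.

(c)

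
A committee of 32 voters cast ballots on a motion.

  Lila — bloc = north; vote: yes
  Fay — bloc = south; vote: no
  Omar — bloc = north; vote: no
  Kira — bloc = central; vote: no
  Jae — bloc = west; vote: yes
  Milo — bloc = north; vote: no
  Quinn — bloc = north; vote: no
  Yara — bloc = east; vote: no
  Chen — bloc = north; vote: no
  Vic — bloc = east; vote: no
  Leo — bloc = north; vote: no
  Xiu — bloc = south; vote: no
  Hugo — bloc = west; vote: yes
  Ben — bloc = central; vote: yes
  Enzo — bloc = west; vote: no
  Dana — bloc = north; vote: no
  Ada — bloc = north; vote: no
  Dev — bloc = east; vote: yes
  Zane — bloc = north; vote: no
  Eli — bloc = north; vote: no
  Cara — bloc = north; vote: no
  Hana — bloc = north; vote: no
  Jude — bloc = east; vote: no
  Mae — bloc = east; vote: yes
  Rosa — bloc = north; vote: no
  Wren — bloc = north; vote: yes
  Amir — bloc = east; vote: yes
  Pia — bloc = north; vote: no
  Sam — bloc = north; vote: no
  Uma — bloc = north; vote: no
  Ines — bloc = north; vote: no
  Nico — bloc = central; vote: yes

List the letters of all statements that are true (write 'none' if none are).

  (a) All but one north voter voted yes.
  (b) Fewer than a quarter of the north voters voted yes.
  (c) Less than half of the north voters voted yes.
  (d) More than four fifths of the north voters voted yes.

(b), (c)

|A| = 18, |A ∩ B| = 2, |A ∖ B| = 16.
(a) |A ∖ B| = 1: fails.
(b) |A ∩ B| / |A| < 1/4: holds.
(c) |A ∩ B| < |A ∖ B|: holds.
(d) |A ∩ B| / |A| > 4/5: fails.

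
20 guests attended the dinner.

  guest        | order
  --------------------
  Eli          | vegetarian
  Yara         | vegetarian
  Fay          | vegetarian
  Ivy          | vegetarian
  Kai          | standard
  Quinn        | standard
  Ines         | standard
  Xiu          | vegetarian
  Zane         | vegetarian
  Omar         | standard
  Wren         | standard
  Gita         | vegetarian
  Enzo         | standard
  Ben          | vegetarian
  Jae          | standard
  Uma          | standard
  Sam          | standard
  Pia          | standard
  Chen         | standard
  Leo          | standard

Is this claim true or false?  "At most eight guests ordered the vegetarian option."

Truth condition: |A ∩ B| ≤ 8.
|A| = 20, |A ∩ B| = 8, |A ∖ B| = 12.
|A ∩ B| = 8, so the statement is true.

True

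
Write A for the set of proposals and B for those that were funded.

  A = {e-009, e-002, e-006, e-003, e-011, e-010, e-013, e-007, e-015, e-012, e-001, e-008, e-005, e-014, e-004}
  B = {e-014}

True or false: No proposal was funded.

Truth condition: A ∩ B = ∅ (|A ∩ B| = 0).
|A| = 15, |A ∩ B| = 1, |A ∖ B| = 14.
So the statement is false.

False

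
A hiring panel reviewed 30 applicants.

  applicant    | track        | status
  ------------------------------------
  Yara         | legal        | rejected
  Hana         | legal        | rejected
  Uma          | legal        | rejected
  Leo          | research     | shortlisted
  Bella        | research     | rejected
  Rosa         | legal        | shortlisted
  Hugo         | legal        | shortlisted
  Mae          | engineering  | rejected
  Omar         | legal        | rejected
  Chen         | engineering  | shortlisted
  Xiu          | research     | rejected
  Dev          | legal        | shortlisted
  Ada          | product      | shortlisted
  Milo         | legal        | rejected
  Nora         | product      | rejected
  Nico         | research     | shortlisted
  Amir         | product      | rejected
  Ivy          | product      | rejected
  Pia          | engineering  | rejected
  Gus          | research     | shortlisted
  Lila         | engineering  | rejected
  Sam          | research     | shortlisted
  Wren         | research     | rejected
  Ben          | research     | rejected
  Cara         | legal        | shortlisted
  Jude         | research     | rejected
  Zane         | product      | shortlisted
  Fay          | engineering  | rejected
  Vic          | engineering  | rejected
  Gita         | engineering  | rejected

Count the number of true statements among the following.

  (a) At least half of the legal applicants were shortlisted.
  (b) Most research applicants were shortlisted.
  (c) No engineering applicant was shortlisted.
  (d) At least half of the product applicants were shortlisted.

(a) legal: |A| = 9, |A ∩ B| = 4; needs |A ∩ B| ≥ |A ∖ B| — false.
(b) research: |A| = 9, |A ∩ B| = 4; needs |A ∩ B| > |A ∖ B| — false.
(c) engineering: |A| = 7, |A ∩ B| = 1; needs A ∩ B = ∅ (|A ∩ B| = 0) — false.
(d) product: |A| = 5, |A ∩ B| = 2; needs |A ∩ B| ≥ |A ∖ B| — false.

0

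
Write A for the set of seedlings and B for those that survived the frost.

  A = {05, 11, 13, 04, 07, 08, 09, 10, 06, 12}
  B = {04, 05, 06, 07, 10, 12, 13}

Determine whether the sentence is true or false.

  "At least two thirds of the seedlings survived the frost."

Truth condition: |A ∩ B| / |A| ≥ 2/3.
A (the restrictor) = {05, 11, 13, 04, 07, 08, 09, 10, 06, 12}, |A| = 10.
A ∩ B = {05, 13, 04, 07, 10, 06, 12}, so |A ∩ B| = 7.
A ∖ B = {11, 08, 09}, so |A ∖ B| = 3.
|A ∩ B|/|A| = 7/10, so the statement is true.

True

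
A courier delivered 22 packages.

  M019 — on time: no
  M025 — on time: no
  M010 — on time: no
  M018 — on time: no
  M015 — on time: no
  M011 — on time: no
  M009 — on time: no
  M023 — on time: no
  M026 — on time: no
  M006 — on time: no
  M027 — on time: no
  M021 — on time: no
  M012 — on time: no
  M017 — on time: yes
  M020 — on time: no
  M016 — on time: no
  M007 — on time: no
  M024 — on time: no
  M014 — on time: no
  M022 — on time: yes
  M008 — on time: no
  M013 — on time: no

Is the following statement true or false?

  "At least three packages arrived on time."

The determiner here denotes the relation: |A ∩ B| ≥ 3.
|A| = 22, |A ∩ B| = 2, |A ∖ B| = 20.
|A ∩ B| = 2, so the statement is false.

False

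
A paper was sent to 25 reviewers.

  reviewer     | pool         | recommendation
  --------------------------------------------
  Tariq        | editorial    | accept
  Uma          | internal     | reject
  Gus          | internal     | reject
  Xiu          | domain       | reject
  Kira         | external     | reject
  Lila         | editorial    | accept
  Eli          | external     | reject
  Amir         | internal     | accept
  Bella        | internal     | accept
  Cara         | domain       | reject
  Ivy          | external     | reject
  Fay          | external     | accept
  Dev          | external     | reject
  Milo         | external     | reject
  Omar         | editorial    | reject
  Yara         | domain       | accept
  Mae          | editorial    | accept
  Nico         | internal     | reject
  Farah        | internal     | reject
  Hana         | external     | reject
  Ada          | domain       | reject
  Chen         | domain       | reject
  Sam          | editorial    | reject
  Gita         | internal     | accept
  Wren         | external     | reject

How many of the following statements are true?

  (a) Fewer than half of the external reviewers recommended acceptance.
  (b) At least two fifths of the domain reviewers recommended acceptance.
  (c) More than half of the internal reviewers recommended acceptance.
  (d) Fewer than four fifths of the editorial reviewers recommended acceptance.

2

(a) external: |A| = 8, |A ∩ B| = 1; needs |A ∩ B| < |A ∖ B| — true.
(b) domain: |A| = 5, |A ∩ B| = 1; needs |A ∩ B| / |A| ≥ 2/5 — false.
(c) internal: |A| = 7, |A ∩ B| = 3; needs |A ∩ B| > |A ∖ B| — false.
(d) editorial: |A| = 5, |A ∩ B| = 3; needs |A ∩ B| / |A| < 4/5 — true.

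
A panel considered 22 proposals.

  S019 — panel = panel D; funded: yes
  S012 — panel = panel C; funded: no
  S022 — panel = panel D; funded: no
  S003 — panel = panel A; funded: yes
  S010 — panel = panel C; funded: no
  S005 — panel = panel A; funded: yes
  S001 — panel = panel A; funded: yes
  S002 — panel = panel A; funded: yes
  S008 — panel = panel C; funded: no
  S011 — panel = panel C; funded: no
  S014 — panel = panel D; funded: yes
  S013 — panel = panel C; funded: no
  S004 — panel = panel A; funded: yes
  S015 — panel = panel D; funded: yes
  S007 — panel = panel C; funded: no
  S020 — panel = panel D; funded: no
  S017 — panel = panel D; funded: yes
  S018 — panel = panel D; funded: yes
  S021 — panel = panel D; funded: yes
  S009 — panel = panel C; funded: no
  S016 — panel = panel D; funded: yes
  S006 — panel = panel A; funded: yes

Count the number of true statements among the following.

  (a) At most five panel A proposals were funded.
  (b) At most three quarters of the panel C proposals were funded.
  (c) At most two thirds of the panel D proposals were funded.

1

(a) panel A: |A| = 6, |A ∩ B| = 6; needs |A ∩ B| ≤ 5 — false.
(b) panel C: |A| = 7, |A ∩ B| = 0; needs |A ∩ B| / |A| ≤ 3/4 — true.
(c) panel D: |A| = 9, |A ∩ B| = 7; needs |A ∩ B| / |A| ≤ 2/3 — false.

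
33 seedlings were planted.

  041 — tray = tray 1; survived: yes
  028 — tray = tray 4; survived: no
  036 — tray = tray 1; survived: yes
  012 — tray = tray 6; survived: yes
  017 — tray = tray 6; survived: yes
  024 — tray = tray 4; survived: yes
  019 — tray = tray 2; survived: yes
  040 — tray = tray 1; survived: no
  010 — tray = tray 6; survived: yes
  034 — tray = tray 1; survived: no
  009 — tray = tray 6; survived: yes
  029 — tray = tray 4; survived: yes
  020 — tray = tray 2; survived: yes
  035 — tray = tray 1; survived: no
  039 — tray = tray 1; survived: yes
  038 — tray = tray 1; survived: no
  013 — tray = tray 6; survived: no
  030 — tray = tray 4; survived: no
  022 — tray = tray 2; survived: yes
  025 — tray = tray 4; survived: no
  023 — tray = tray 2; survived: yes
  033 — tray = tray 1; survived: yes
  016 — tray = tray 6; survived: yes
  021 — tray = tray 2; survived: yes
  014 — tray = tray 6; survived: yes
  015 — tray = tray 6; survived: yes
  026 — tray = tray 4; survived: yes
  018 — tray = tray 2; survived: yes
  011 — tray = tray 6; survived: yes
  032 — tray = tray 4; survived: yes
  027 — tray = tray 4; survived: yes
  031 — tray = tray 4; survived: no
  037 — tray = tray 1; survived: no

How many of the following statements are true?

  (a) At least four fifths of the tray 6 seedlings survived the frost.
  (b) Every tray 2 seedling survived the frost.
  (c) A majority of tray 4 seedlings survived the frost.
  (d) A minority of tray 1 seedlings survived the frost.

4

(a) tray 6: |A| = 9, |A ∩ B| = 8; needs |A ∩ B| / |A| ≥ 4/5 — true.
(b) tray 2: |A| = 6, |A ∩ B| = 6; needs A ⊆ B, i.e. every element of A is in B (|A ∖ B| = 0) — true.
(c) tray 4: |A| = 9, |A ∩ B| = 5; needs |A ∩ B| > |A ∖ B| — true.
(d) tray 1: |A| = 9, |A ∩ B| = 4; needs |A ∩ B| < |A ∖ B| — true.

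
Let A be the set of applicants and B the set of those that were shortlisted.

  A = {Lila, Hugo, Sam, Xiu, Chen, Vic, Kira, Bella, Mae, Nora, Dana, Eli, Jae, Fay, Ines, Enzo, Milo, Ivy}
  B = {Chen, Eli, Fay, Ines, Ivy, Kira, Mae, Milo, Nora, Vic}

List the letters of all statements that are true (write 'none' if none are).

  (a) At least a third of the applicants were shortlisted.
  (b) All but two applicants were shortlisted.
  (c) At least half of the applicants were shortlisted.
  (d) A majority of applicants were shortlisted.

|A| = 18, |A ∩ B| = 10, |A ∖ B| = 8.
(a) |A ∩ B| / |A| ≥ 1/3: holds.
(b) |A ∖ B| = 2: fails.
(c) |A ∩ B| ≥ |A ∖ B|: holds.
(d) |A ∩ B| > |A ∖ B|: holds.

(a), (c), (d)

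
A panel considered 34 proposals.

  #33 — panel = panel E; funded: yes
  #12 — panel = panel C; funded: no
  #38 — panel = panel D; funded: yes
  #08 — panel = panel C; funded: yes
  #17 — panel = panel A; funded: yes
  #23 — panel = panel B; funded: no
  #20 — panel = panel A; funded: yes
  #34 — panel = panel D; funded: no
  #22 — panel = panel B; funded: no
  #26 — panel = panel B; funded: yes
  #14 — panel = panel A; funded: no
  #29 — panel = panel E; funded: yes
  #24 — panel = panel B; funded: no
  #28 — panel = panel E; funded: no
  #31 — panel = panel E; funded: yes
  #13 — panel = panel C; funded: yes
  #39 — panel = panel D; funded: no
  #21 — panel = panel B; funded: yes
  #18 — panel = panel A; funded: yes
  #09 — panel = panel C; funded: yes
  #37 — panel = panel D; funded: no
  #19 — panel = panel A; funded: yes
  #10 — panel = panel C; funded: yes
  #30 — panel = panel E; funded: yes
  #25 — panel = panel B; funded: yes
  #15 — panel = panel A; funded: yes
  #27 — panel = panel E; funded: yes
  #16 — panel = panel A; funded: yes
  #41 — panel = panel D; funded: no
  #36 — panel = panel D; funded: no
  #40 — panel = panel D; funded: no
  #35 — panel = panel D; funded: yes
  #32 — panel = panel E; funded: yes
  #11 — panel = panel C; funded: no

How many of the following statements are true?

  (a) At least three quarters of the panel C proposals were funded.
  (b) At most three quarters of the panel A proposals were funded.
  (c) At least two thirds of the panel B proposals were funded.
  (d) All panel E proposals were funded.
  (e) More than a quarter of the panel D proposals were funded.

(a) panel C: |A| = 6, |A ∩ B| = 4; needs |A ∩ B| / |A| ≥ 3/4 — false.
(b) panel A: |A| = 7, |A ∩ B| = 6; needs |A ∩ B| / |A| ≤ 3/4 — false.
(c) panel B: |A| = 6, |A ∩ B| = 3; needs |A ∩ B| / |A| ≥ 2/3 — false.
(d) panel E: |A| = 7, |A ∩ B| = 6; needs A ⊆ B, i.e. every element of A is in B (|A ∖ B| = 0) — false.
(e) panel D: |A| = 8, |A ∩ B| = 2; needs |A ∩ B| / |A| > 1/4 — false.

0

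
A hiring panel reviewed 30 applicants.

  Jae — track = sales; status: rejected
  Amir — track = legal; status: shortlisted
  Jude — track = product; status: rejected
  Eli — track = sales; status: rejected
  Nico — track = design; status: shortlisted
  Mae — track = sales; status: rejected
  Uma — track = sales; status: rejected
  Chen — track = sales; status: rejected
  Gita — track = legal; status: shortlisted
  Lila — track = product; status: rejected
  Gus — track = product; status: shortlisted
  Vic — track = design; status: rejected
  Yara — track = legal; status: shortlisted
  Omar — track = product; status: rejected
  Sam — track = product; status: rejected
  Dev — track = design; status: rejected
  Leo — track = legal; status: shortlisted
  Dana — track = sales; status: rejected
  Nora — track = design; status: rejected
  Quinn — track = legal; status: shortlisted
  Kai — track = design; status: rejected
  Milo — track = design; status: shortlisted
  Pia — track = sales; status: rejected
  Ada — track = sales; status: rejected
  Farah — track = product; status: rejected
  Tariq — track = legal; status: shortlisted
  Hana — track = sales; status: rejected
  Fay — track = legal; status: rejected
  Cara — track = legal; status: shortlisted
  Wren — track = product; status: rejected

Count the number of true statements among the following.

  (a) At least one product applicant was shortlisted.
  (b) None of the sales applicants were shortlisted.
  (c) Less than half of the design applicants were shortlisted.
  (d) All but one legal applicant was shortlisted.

4

(a) product: |A| = 7, |A ∩ B| = 1; needs A ∩ B ≠ ∅ (|A ∩ B| ≥ 1) — true.
(b) sales: |A| = 9, |A ∩ B| = 0; needs A ∩ B = ∅ (|A ∩ B| = 0) — true.
(c) design: |A| = 6, |A ∩ B| = 2; needs |A ∩ B| < |A ∖ B| — true.
(d) legal: |A| = 8, |A ∩ B| = 7; needs |A ∖ B| = 1 — true.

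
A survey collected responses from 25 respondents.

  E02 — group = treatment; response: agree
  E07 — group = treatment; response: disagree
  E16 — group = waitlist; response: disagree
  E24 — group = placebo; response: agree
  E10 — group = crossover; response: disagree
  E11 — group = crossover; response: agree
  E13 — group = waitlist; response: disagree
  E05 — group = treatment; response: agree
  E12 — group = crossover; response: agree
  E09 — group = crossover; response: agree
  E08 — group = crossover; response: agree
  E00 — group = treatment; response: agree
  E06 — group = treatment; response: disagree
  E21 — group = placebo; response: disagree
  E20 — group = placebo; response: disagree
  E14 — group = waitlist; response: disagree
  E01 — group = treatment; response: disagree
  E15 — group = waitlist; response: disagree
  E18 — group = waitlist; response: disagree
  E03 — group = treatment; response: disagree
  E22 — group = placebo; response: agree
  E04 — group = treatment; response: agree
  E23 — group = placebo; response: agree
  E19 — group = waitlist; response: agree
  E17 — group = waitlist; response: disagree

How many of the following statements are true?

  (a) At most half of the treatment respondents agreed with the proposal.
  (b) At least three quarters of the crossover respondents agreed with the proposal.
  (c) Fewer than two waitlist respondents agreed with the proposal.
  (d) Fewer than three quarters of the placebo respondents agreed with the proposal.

4

(a) treatment: |A| = 8, |A ∩ B| = 4; needs |A ∩ B| ≤ |A ∖ B| — true.
(b) crossover: |A| = 5, |A ∩ B| = 4; needs |A ∩ B| / |A| ≥ 3/4 — true.
(c) waitlist: |A| = 7, |A ∩ B| = 1; needs |A ∩ B| < 2 — true.
(d) placebo: |A| = 5, |A ∩ B| = 3; needs |A ∩ B| / |A| < 3/4 — true.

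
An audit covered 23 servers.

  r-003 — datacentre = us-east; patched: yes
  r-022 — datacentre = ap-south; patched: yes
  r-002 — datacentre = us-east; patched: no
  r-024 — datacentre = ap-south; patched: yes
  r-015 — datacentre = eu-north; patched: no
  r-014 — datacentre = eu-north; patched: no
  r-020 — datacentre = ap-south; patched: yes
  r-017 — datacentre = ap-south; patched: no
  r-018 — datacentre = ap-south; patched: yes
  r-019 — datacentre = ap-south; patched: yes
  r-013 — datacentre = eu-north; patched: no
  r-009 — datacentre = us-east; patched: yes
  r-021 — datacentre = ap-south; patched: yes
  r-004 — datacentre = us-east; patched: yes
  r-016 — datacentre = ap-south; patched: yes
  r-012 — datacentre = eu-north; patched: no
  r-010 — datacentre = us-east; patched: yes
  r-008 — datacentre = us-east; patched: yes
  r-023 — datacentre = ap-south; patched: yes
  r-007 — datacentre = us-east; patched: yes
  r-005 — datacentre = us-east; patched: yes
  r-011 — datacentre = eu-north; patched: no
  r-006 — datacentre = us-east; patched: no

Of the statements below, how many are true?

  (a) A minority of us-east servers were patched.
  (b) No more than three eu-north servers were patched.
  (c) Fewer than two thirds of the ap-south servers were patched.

1

(a) us-east: |A| = 9, |A ∩ B| = 7; needs |A ∩ B| < |A ∖ B| — false.
(b) eu-north: |A| = 5, |A ∩ B| = 0; needs |A ∩ B| ≤ 3 — true.
(c) ap-south: |A| = 9, |A ∩ B| = 8; needs |A ∩ B| / |A| < 2/3 — false.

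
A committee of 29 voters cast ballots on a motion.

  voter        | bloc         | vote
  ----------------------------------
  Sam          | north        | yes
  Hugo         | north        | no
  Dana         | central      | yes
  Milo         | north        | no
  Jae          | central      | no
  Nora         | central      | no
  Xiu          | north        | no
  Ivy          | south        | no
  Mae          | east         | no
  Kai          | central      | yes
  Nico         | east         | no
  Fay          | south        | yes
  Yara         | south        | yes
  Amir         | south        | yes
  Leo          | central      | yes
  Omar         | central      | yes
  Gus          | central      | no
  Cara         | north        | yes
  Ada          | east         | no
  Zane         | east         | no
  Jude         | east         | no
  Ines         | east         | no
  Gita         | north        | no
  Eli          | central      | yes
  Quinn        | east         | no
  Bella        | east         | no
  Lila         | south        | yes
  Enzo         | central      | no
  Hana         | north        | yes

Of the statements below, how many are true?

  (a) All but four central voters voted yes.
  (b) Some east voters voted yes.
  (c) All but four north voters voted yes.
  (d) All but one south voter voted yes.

(a) central: |A| = 9, |A ∩ B| = 5; needs |A ∖ B| = 4 — true.
(b) east: |A| = 8, |A ∩ B| = 0; needs A ∩ B ≠ ∅ (|A ∩ B| ≥ 1) — false.
(c) north: |A| = 7, |A ∩ B| = 3; needs |A ∖ B| = 4 — true.
(d) south: |A| = 5, |A ∩ B| = 4; needs |A ∖ B| = 1 — true.

3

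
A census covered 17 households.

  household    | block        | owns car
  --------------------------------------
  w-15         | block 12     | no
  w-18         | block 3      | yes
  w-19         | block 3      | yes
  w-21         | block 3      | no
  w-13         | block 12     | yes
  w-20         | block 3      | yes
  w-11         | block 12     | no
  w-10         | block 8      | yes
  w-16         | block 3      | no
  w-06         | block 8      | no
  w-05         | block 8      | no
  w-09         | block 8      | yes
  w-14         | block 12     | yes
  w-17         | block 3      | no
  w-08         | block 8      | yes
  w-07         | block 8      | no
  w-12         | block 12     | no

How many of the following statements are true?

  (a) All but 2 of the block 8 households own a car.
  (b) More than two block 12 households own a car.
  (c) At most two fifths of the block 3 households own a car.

(a) block 8: |A| = 6, |A ∩ B| = 3; needs |A ∖ B| = 2 — false.
(b) block 12: |A| = 5, |A ∩ B| = 2; needs |A ∩ B| > 2 — false.
(c) block 3: |A| = 6, |A ∩ B| = 3; needs |A ∩ B| / |A| ≤ 2/5 — false.

0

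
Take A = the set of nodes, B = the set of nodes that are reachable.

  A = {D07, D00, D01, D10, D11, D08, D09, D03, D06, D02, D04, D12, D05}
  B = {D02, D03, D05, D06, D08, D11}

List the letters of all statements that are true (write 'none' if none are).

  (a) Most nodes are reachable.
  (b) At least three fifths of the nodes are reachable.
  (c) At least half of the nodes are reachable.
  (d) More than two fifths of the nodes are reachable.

|A| = 13, |A ∩ B| = 6, |A ∖ B| = 7.
(a) |A ∩ B| > |A ∖ B|: fails.
(b) |A ∩ B| / |A| ≥ 3/5: fails.
(c) |A ∩ B| ≥ |A ∖ B|: fails.
(d) |A ∩ B| / |A| > 2/5: holds.

(d)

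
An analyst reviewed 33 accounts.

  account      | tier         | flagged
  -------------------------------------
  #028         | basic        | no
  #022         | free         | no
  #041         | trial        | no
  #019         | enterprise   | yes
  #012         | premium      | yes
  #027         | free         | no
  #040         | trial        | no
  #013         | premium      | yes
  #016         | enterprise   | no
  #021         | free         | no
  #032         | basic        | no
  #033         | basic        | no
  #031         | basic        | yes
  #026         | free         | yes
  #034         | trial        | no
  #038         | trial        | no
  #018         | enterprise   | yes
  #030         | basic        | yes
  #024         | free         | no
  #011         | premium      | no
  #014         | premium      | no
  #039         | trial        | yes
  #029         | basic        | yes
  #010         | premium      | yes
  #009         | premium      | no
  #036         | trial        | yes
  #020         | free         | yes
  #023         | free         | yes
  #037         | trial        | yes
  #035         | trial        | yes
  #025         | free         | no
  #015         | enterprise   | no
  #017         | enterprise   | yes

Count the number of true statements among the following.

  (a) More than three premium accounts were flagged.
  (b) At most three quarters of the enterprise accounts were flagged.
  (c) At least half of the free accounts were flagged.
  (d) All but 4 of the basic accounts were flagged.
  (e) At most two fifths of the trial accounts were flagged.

(a) premium: |A| = 6, |A ∩ B| = 3; needs |A ∩ B| > 3 — false.
(b) enterprise: |A| = 5, |A ∩ B| = 3; needs |A ∩ B| / |A| ≤ 3/4 — true.
(c) free: |A| = 8, |A ∩ B| = 3; needs |A ∩ B| ≥ |A ∖ B| — false.
(d) basic: |A| = 6, |A ∩ B| = 3; needs |A ∖ B| = 4 — false.
(e) trial: |A| = 8, |A ∩ B| = 4; needs |A ∩ B| / |A| ≤ 2/5 — false.

1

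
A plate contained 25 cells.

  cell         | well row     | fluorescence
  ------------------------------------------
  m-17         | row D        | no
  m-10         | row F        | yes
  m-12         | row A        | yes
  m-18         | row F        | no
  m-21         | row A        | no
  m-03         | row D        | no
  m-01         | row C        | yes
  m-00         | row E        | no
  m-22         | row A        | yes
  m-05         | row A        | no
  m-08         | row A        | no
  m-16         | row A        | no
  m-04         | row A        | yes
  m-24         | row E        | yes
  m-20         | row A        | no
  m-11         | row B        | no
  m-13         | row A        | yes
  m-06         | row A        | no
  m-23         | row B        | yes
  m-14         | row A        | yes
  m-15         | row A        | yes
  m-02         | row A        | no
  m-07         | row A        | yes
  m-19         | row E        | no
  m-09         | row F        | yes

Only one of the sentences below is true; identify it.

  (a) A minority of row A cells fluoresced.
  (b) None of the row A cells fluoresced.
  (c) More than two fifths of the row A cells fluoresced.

(c)

|A| = 14, |A ∩ B| = 7, |A ∖ B| = 7.
(a) requires |A ∩ B| < |A ∖ B|: false.
(b) requires A ∩ B = ∅ (|A ∩ B| = 0): false.
(c) requires |A ∩ B| / |A| > 2/5: true.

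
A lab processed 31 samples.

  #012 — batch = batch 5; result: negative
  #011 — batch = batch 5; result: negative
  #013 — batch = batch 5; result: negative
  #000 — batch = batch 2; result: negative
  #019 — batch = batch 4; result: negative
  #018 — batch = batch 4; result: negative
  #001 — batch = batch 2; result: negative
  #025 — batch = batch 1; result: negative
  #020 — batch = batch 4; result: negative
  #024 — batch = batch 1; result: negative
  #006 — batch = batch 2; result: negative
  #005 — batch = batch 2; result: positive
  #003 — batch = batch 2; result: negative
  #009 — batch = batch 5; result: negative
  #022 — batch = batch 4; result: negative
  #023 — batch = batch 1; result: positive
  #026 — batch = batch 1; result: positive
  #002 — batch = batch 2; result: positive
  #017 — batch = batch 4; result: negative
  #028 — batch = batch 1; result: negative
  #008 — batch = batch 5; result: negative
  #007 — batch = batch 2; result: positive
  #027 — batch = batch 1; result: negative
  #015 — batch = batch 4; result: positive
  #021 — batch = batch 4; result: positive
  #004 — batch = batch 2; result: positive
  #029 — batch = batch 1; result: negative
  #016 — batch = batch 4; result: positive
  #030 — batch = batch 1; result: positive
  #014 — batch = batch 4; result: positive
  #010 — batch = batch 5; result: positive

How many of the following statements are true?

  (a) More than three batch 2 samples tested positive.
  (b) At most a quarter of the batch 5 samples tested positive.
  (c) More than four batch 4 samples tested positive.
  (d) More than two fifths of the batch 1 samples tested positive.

(a) batch 2: |A| = 8, |A ∩ B| = 4; needs |A ∩ B| > 3 — true.
(b) batch 5: |A| = 6, |A ∩ B| = 1; needs |A ∩ B| / |A| ≤ 1/4 — true.
(c) batch 4: |A| = 9, |A ∩ B| = 4; needs |A ∩ B| > 4 — false.
(d) batch 1: |A| = 8, |A ∩ B| = 3; needs |A ∩ B| / |A| > 2/5 — false.

2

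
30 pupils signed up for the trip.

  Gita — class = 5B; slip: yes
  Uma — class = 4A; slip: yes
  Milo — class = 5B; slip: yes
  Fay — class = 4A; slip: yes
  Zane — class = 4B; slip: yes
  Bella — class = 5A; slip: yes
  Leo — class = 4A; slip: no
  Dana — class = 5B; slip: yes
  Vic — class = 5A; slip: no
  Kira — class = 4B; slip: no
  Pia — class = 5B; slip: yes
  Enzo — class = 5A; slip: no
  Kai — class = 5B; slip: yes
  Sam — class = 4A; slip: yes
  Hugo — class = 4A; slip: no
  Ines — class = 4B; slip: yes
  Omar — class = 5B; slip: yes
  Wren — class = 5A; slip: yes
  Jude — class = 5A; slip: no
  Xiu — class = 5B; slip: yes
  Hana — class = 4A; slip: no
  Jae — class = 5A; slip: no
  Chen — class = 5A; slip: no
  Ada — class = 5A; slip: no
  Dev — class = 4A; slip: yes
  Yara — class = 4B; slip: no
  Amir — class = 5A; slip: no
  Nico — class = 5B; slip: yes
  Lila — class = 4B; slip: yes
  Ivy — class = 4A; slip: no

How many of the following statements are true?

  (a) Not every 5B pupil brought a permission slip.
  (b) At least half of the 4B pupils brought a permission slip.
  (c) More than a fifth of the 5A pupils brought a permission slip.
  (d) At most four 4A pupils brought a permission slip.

3

(a) 5B: |A| = 8, |A ∩ B| = 8; needs A ⊄ B (|A ∖ B| ≥ 1) — false.
(b) 4B: |A| = 5, |A ∩ B| = 3; needs |A ∩ B| ≥ |A ∖ B| — true.
(c) 5A: |A| = 9, |A ∩ B| = 2; needs |A ∩ B| / |A| > 1/5 — true.
(d) 4A: |A| = 8, |A ∩ B| = 4; needs |A ∩ B| ≤ 4 — true.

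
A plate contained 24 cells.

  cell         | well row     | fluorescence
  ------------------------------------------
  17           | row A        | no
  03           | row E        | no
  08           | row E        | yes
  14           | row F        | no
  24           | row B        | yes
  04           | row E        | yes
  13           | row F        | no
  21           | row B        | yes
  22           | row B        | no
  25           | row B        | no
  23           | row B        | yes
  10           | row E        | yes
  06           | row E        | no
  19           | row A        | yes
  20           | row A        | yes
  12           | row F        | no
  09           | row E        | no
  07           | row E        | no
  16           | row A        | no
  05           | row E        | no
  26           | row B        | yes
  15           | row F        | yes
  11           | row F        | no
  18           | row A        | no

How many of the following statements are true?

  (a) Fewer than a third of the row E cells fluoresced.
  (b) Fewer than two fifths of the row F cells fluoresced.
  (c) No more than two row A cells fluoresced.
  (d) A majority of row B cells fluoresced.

(a) row E: |A| = 8, |A ∩ B| = 3; needs |A ∩ B| / |A| < 1/3 — false.
(b) row F: |A| = 5, |A ∩ B| = 1; needs |A ∩ B| / |A| < 2/5 — true.
(c) row A: |A| = 5, |A ∩ B| = 2; needs |A ∩ B| ≤ 2 — true.
(d) row B: |A| = 6, |A ∩ B| = 4; needs |A ∩ B| > |A ∖ B| — true.

3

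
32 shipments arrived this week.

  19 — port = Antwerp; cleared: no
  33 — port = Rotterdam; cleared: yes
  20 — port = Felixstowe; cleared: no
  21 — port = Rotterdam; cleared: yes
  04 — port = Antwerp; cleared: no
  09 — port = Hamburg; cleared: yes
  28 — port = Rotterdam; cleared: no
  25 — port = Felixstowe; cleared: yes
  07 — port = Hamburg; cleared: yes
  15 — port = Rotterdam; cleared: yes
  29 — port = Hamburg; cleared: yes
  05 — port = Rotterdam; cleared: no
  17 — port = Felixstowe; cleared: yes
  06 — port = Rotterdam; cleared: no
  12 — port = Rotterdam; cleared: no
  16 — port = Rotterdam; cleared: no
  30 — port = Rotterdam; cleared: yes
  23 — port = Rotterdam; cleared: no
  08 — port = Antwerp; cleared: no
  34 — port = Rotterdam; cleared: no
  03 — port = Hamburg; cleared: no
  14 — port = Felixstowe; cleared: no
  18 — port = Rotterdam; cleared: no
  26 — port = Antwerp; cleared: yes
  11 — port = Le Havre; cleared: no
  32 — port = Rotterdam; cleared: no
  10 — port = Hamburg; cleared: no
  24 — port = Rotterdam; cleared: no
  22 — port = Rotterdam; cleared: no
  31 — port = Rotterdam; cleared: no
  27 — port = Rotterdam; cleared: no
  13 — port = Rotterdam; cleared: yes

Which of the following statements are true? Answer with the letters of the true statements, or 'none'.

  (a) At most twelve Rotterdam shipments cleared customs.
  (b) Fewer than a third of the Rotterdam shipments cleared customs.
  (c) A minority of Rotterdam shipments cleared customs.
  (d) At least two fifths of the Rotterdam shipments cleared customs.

(a), (b), (c)

|A| = 18, |A ∩ B| = 5, |A ∖ B| = 13.
(a) |A ∩ B| ≤ 12: holds.
(b) |A ∩ B| / |A| < 1/3: holds.
(c) |A ∩ B| < |A ∖ B|: holds.
(d) |A ∩ B| / |A| ≥ 2/5: fails.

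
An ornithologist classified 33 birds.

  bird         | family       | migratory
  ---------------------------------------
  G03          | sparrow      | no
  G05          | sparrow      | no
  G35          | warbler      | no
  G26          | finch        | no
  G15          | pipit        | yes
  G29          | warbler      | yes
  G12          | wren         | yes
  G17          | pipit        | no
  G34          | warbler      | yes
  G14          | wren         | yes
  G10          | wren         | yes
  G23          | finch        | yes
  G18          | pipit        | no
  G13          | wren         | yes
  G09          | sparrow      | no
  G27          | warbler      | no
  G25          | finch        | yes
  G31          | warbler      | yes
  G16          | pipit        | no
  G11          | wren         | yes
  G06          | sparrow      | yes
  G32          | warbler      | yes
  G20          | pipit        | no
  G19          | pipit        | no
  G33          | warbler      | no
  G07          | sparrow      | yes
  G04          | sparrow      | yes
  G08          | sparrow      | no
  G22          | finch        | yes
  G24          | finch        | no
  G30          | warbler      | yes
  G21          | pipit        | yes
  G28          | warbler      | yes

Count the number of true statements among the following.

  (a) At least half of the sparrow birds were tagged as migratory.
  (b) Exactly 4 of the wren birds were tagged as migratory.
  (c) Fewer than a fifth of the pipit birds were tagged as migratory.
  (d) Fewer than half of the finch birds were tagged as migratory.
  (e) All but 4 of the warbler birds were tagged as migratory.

(a) sparrow: |A| = 7, |A ∩ B| = 3; needs |A ∩ B| ≥ |A ∖ B| — false.
(b) wren: |A| = 5, |A ∩ B| = 5; needs |A ∩ B| = 4 — false.
(c) pipit: |A| = 7, |A ∩ B| = 2; needs |A ∩ B| / |A| < 1/5 — false.
(d) finch: |A| = 5, |A ∩ B| = 3; needs |A ∩ B| < |A ∖ B| — false.
(e) warbler: |A| = 9, |A ∩ B| = 6; needs |A ∖ B| = 4 — false.

0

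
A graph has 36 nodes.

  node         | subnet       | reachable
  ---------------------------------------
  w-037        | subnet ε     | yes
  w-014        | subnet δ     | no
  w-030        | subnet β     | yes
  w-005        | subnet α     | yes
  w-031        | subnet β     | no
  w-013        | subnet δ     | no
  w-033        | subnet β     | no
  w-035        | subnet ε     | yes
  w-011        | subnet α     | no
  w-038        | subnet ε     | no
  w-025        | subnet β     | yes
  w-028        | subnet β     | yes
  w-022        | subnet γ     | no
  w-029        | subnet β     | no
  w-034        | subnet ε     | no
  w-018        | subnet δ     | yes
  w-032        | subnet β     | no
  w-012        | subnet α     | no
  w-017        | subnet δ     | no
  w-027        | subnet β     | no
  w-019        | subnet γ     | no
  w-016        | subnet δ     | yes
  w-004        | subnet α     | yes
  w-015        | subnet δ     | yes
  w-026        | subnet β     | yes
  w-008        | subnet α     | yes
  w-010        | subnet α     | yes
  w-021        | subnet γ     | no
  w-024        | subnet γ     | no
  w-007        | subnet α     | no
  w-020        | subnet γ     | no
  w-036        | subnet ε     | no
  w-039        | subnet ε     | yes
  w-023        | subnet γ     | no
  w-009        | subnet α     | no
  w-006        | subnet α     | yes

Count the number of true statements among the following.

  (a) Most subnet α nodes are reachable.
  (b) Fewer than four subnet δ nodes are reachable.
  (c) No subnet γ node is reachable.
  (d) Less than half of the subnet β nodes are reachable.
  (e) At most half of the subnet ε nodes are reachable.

(a) subnet α: |A| = 9, |A ∩ B| = 5; needs |A ∩ B| > |A ∖ B| — true.
(b) subnet δ: |A| = 6, |A ∩ B| = 3; needs |A ∩ B| < 4 — true.
(c) subnet γ: |A| = 6, |A ∩ B| = 0; needs A ∩ B = ∅ (|A ∩ B| = 0) — true.
(d) subnet β: |A| = 9, |A ∩ B| = 4; needs |A ∩ B| < |A ∖ B| — true.
(e) subnet ε: |A| = 6, |A ∩ B| = 3; needs |A ∩ B| ≤ |A ∖ B| — true.

5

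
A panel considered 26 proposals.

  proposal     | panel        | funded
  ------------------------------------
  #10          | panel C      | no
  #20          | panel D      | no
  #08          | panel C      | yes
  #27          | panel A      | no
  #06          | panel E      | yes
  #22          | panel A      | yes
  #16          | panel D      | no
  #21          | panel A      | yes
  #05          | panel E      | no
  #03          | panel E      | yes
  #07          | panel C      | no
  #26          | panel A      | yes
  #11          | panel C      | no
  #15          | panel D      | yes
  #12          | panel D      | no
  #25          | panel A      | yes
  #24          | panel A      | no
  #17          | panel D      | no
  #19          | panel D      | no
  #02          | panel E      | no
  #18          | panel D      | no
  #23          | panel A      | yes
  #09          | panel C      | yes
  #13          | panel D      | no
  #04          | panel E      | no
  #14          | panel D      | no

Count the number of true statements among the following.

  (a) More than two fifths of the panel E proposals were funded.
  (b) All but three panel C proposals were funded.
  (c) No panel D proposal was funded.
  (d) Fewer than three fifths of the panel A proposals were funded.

(a) panel E: |A| = 5, |A ∩ B| = 2; needs |A ∩ B| / |A| > 2/5 — false.
(b) panel C: |A| = 5, |A ∩ B| = 2; needs |A ∖ B| = 3 — true.
(c) panel D: |A| = 9, |A ∩ B| = 1; needs A ∩ B = ∅ (|A ∩ B| = 0) — false.
(d) panel A: |A| = 7, |A ∩ B| = 5; needs |A ∩ B| / |A| < 3/5 — false.

1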